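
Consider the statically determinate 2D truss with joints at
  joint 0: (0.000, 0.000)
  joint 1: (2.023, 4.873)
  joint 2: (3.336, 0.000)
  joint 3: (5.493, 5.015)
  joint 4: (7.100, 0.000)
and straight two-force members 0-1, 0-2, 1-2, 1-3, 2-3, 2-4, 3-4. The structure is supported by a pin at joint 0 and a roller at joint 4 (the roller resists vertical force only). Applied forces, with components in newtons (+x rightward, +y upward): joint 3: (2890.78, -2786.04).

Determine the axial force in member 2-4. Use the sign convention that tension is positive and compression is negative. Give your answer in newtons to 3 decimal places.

1344.984

N=5 nodes, M=7 members, R=3 reactions → 2N=10, M+R=10
member 0 (0-1): L=5.2762, (cx,cy)=(0.3834,0.9236)
member 1 (0-2): L=3.3360, (cx,cy)=(1.0000,0.0000)
member 2 (1-2): L=5.0468, (cx,cy)=(0.2602,-0.9656)
member 3 (1-3): L=3.4729, (cx,cy)=(0.9992,0.0409)
member 4 (2-3): L=5.4592, (cx,cy)=(0.3951,0.9186)
member 5 (2-4): L=3.7640, (cx,cy)=(1.0000,0.0000)
member 6 (3-4): L=5.2662, (cx,cy)=(0.3052,-0.9523)
solve A·x = −loads:
  F[0-1] = +1528.0629 N (tension)
  F[0-2] = +2304.8942 N (tension)
  F[1-2] = -1421.1127 N (compression)
  F[1-3] = +956.4099 N (tension)
  F[2-3] = +1493.7151 N (tension)
  F[2-4] = +1344.9840 N (tension)
  F[3-4] = -4407.5488 N (compression)
  Rx@0 = -2890.7800 N
  Ry@0 = -1411.2810 N
  Ry@4 = +4197.3210 N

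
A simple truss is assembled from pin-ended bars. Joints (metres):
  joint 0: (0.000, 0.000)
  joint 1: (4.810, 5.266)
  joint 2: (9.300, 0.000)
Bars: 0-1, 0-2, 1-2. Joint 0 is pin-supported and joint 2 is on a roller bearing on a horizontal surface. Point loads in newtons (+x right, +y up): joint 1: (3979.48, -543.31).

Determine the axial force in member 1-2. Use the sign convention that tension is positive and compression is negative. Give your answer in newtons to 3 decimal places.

N=3 nodes, M=3 members, R=3 reactions → 2N=6, M+R=6
member 0 (0-1): L=7.1321, (cx,cy)=(0.6744,0.7384)
member 1 (0-2): L=9.3000, (cx,cy)=(1.0000,0.0000)
member 2 (1-2): L=6.9203, (cx,cy)=(0.6488,-0.7609)
solve A·x = −loads:
  F[0-1] = +2696.5723 N (tension)
  F[0-2] = +2160.8695 N (tension)
  F[1-2] = -3330.4928 N (compression)
  Rx@0 = -3979.4800 N
  Ry@0 = -1991.0193 N
  Ry@2 = +2534.3293 N

-3330.493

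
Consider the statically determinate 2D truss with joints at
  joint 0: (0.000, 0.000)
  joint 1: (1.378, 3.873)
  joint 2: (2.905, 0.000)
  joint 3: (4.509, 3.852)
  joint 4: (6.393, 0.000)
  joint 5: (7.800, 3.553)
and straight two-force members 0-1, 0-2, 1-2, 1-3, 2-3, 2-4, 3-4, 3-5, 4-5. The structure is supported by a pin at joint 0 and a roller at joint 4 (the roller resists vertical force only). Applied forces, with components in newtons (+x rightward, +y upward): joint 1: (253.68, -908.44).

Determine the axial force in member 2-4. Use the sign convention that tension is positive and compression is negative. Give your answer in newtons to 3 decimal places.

N=6 nodes, M=9 members, R=3 reactions → 2N=12, M+R=12
member 0 (0-1): L=4.1108, (cx,cy)=(0.3352,0.9421)
member 1 (0-2): L=2.9050, (cx,cy)=(1.0000,0.0000)
member 2 (1-2): L=4.1632, (cx,cy)=(0.3668,-0.9303)
member 3 (1-3): L=3.1311, (cx,cy)=(1.0000,-0.0067)
member 4 (2-3): L=4.1726, (cx,cy)=(0.3844,0.9232)
member 5 (2-4): L=3.4880, (cx,cy)=(1.0000,0.0000)
member 6 (3-4): L=4.2880, (cx,cy)=(0.4394,-0.8983)
member 7 (3-5): L=3.3046, (cx,cy)=(0.9959,-0.0905)
member 8 (4-5): L=3.8214, (cx,cy)=(0.3682,0.9298)
solve A·x = −loads:
  F[0-1] = -593.2679 N (compression)
  F[0-2] = +452.5501 N (tension)
  F[1-2] = -373.4049 N (compression)
  F[1-3] = -315.5963 N (compression)
  F[2-3] = +376.2938 N (tension)
  F[2-4] = +170.9377 N (tension)
  F[3-4] = -389.0600 N (compression)
  F[3-5] = +0.0000 N (tension)
  F[4-5] = -0.0000 N (compression)
  Rx@0 = -253.6800 N
  Ry@0 = +558.9432 N
  Ry@4 = +349.4968 N

170.938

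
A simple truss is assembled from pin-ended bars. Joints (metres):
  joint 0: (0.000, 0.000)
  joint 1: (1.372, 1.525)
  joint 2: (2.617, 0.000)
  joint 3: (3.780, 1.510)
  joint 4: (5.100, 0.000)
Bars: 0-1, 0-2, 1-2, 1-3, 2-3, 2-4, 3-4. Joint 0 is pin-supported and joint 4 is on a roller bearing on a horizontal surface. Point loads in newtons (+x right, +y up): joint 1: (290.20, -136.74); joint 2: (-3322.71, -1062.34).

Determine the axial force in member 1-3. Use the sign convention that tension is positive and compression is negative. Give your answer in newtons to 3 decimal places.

-1094.341

N=5 nodes, M=7 members, R=3 reactions → 2N=10, M+R=10
member 0 (0-1): L=2.0513, (cx,cy)=(0.6688,0.7434)
member 1 (0-2): L=2.6170, (cx,cy)=(1.0000,0.0000)
member 2 (1-2): L=1.9687, (cx,cy)=(0.6324,-0.7746)
member 3 (1-3): L=2.4080, (cx,cy)=(1.0000,-0.0062)
member 4 (2-3): L=1.9060, (cx,cy)=(0.6102,0.7923)
member 5 (2-4): L=2.4830, (cx,cy)=(1.0000,0.0000)
member 6 (3-4): L=2.0056, (cx,cy)=(0.6582,-0.7529)
solve A·x = −loads:
  F[0-1] = -713.4539 N (compression)
  F[0-2] = -2555.3306 N (compression)
  F[1-2] = +516.9775 N (tension)
  F[1-3] = -1094.3411 N (compression)
  F[2-3] = +835.4282 N (tension)
  F[2-4] = +584.5480 N (tension)
  F[3-4] = -888.1662 N (compression)
  Rx@0 = +3032.5100 N
  Ry@0 = +530.3925 N
  Ry@4 = +668.6875 N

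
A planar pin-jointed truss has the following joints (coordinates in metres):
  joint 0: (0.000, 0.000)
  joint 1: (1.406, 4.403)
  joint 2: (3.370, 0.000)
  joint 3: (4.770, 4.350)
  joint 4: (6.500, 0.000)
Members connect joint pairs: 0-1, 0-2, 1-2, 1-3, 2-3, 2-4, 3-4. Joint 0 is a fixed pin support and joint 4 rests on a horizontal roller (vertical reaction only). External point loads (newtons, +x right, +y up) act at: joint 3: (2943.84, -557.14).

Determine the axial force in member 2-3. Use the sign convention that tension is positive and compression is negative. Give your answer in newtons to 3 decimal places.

1937.094

N=5 nodes, M=7 members, R=3 reactions → 2N=10, M+R=10
member 0 (0-1): L=4.6220, (cx,cy)=(0.3042,0.9526)
member 1 (0-2): L=3.3700, (cx,cy)=(1.0000,0.0000)
member 2 (1-2): L=4.8212, (cx,cy)=(0.4074,-0.9133)
member 3 (1-3): L=3.3644, (cx,cy)=(0.9999,-0.0158)
member 4 (2-3): L=4.5697, (cx,cy)=(0.3064,0.9519)
member 5 (2-4): L=3.1300, (cx,cy)=(1.0000,0.0000)
member 6 (3-4): L=4.6814, (cx,cy)=(0.3695,-0.9292)
solve A·x = −loads:
  F[0-1] = +1912.4548 N (tension)
  F[0-2] = +2362.0813 N (tension)
  F[1-2] = -2019.0756 N (compression)
  F[1-3] = +1404.4434 N (tension)
  F[2-3] = +1937.0935 N (tension)
  F[2-4] = +946.1165 N (tension)
  F[3-4] = -2560.1959 N (compression)
  Rx@0 = -2943.8400 N
  Ry@0 = -1821.8234 N
  Ry@4 = +2378.9634 N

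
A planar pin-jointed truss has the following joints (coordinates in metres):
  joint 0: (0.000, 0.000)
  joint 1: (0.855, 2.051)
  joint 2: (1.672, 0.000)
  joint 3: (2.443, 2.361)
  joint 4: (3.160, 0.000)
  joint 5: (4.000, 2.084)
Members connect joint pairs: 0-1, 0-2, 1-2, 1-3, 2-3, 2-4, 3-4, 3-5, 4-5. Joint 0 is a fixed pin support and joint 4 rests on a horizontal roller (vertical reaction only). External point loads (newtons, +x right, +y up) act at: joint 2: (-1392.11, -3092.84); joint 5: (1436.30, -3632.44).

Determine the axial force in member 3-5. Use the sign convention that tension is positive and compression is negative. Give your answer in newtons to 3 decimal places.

N=6 nodes, M=9 members, R=3 reactions → 2N=12, M+R=12
member 0 (0-1): L=2.2221, (cx,cy)=(0.3848,0.9230)
member 1 (0-2): L=1.6720, (cx,cy)=(1.0000,0.0000)
member 2 (1-2): L=2.2077, (cx,cy)=(0.3701,-0.9290)
member 3 (1-3): L=1.6180, (cx,cy)=(0.9815,0.1916)
member 4 (2-3): L=2.4837, (cx,cy)=(0.3104,0.9506)
member 5 (2-4): L=1.4880, (cx,cy)=(1.0000,0.0000)
member 6 (3-4): L=2.4675, (cx,cy)=(0.2906,-0.9569)
member 7 (3-5): L=1.5814, (cx,cy)=(0.9845,-0.1752)
member 8 (4-5): L=2.2469, (cx,cy)=(0.3738,0.9275)
solve A·x = −loads:
  F[0-1] = +494.5132 N (tension)
  F[0-2] = -146.0864 N (compression)
  F[1-2] = -418.7734 N (compression)
  F[1-3] = +351.7658 N (tension)
  F[2-3] = +3662.8340 N (tension)
  F[2-4] = -45.9806 N (compression)
  F[3-4] = -4212.5282 N (compression)
  F[3-5] = +2748.8566 N (tension)
  F[4-5] = -3397.2951 N (compression)
  Rx@0 = -44.1900 N
  Ry@0 = -456.4408 N
  Ry@4 = +7181.7208 N

2748.857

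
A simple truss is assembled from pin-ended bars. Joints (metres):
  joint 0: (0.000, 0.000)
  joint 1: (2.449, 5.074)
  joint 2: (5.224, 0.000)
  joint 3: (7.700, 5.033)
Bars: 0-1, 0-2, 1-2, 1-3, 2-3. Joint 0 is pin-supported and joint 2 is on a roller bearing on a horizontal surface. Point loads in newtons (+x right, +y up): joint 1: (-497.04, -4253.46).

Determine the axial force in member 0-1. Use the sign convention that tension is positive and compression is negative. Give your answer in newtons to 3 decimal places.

N=4 nodes, M=5 members, R=3 reactions → 2N=8, M+R=8
member 0 (0-1): L=5.6341, (cx,cy)=(0.4347,0.9006)
member 1 (0-2): L=5.2240, (cx,cy)=(1.0000,0.0000)
member 2 (1-2): L=5.7833, (cx,cy)=(0.4798,-0.8774)
member 3 (1-3): L=5.2512, (cx,cy)=(1.0000,-0.0078)
member 4 (2-3): L=5.6091, (cx,cy)=(0.4414,0.8973)
solve A·x = −loads:
  F[0-1] = -3044.9179 N (compression)
  F[0-2] = +826.5085 N (tension)
  F[1-2] = -1722.4915 N (compression)
  F[1-3] = -0.0000 N (compression)
  F[2-3] = +0.0000 N (tension)
  Rx@0 = +497.0400 N
  Ry@0 = +2742.2152 N
  Ry@2 = +1511.2448 N

-3044.918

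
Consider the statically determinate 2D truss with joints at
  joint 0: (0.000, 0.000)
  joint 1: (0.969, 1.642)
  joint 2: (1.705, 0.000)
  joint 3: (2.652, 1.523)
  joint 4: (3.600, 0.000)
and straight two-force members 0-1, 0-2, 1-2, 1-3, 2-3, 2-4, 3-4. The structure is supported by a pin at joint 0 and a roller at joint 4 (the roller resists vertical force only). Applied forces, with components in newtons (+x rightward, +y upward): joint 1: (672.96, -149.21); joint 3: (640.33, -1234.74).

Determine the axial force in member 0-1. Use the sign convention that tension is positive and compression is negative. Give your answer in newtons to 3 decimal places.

166.791

N=5 nodes, M=7 members, R=3 reactions → 2N=10, M+R=10
member 0 (0-1): L=1.9066, (cx,cy)=(0.5082,0.8612)
member 1 (0-2): L=1.7050, (cx,cy)=(1.0000,0.0000)
member 2 (1-2): L=1.7994, (cx,cy)=(0.4090,-0.9125)
member 3 (1-3): L=1.6872, (cx,cy)=(0.9975,-0.0705)
member 4 (2-3): L=1.7934, (cx,cy)=(0.5280,0.8492)
member 5 (2-4): L=1.8950, (cx,cy)=(1.0000,0.0000)
member 6 (3-4): L=1.7939, (cx,cy)=(0.5284,-0.8490)
solve A·x = −loads:
  F[0-1] = +166.7914 N (tension)
  F[0-2] = +1228.5209 N (tension)
  F[1-2] = -284.3638 N (compression)
  F[1-3] = -473.0574 N (compression)
  F[2-3] = +305.5620 N (tension)
  F[2-4] = +950.8595 N (tension)
  F[3-4] = -1799.3545 N (compression)
  Rx@0 = -1313.2900 N
  Ry@0 = -143.6439 N
  Ry@4 = +1527.5939 N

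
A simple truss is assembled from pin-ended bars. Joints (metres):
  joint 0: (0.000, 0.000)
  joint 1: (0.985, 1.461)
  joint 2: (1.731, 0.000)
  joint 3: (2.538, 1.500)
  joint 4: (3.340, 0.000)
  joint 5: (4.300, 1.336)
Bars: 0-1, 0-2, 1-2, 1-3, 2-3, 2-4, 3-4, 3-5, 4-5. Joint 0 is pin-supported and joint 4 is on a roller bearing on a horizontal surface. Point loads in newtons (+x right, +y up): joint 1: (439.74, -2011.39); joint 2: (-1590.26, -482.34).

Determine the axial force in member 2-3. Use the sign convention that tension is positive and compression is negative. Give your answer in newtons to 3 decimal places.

1207.971

N=6 nodes, M=9 members, R=3 reactions → 2N=12, M+R=12
member 0 (0-1): L=1.7620, (cx,cy)=(0.5590,0.8292)
member 1 (0-2): L=1.7310, (cx,cy)=(1.0000,0.0000)
member 2 (1-2): L=1.6404, (cx,cy)=(0.4548,-0.8906)
member 3 (1-3): L=1.5535, (cx,cy)=(0.9997,0.0251)
member 4 (2-3): L=1.7033, (cx,cy)=(0.4738,0.8806)
member 5 (2-4): L=1.6090, (cx,cy)=(1.0000,0.0000)
member 6 (3-4): L=1.7009, (cx,cy)=(0.4715,-0.8819)
member 7 (3-5): L=1.7696, (cx,cy)=(0.9957,-0.0927)
member 8 (4-5): L=1.6451, (cx,cy)=(0.5835,0.8121)
solve A·x = −loads:
  F[0-1] = -1758.6738 N (compression)
  F[0-2] = -167.3956 N (compression)
  F[1-2] = -652.8608 N (compression)
  F[1-3] = -1126.3267 N (compression)
  F[2-3] = +1207.9706 N (tension)
  F[2-4] = +553.6537 N (tension)
  F[3-4] = -1174.2305 N (compression)
  F[3-5] = -0.0000 N (tension)
  F[4-5] = -0.0000 N (tension)
  Rx@0 = +1150.5200 N
  Ry@0 = +1458.2181 N
  Ry@4 = +1035.5119 N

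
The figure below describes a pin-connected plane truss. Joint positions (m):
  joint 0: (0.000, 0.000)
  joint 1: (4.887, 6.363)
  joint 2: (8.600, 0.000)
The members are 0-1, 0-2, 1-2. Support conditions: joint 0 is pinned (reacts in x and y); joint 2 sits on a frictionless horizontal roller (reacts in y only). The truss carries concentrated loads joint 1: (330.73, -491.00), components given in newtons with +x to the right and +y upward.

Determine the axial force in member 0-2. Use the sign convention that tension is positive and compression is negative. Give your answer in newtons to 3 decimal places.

305.604

N=3 nodes, M=3 members, R=3 reactions → 2N=6, M+R=6
member 0 (0-1): L=8.0231, (cx,cy)=(0.6091,0.7931)
member 1 (0-2): L=8.6000, (cx,cy)=(1.0000,0.0000)
member 2 (1-2): L=7.3671, (cx,cy)=(0.5040,-0.8637)
solve A·x = −loads:
  F[0-1] = +41.2509 N (tension)
  F[0-2] = +305.6035 N (tension)
  F[1-2] = -606.3590 N (compression)
  Rx@0 = -330.7300 N
  Ry@0 = -32.7153 N
  Ry@2 = +523.7153 N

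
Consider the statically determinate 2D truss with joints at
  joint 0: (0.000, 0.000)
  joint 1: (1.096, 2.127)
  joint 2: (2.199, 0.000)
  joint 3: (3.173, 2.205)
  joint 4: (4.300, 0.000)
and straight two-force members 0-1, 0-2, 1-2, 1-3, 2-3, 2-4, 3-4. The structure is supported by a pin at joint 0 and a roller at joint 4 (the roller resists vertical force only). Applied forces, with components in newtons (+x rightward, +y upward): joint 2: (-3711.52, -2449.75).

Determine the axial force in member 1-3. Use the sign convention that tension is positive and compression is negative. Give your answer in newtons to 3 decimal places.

-1214.694

N=5 nodes, M=7 members, R=3 reactions → 2N=10, M+R=10
member 0 (0-1): L=2.3928, (cx,cy)=(0.4580,0.8889)
member 1 (0-2): L=2.1990, (cx,cy)=(1.0000,0.0000)
member 2 (1-2): L=2.3960, (cx,cy)=(0.4604,-0.8877)
member 3 (1-3): L=2.0785, (cx,cy)=(0.9993,0.0375)
member 4 (2-3): L=2.4105, (cx,cy)=(0.4041,0.9147)
member 5 (2-4): L=2.1010, (cx,cy)=(1.0000,0.0000)
member 6 (3-4): L=2.4763, (cx,cy)=(0.4551,-0.8904)
solve A·x = −loads:
  F[0-1] = -1346.5197 N (compression)
  F[0-2] = -3094.7512 N (compression)
  F[1-2] = +1296.9792 N (tension)
  F[1-3] = -1214.6937 N (compression)
  F[2-3] = +1419.4038 N (tension)
  F[2-4] = +640.3153 N (tension)
  F[3-4] = -1406.9429 N (compression)
  Rx@0 = +3711.5200 N
  Ry@0 = +1196.9592 N
  Ry@4 = +1252.7908 N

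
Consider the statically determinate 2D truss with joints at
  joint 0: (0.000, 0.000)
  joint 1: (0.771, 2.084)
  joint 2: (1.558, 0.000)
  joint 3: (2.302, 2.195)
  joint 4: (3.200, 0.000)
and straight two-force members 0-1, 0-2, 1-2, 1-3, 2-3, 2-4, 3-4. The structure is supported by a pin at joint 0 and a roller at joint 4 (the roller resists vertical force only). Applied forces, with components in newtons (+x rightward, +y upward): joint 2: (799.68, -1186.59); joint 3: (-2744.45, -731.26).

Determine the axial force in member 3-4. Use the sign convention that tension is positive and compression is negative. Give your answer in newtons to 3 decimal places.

841.400

N=5 nodes, M=7 members, R=3 reactions → 2N=10, M+R=10
member 0 (0-1): L=2.2220, (cx,cy)=(0.3470,0.9379)
member 1 (0-2): L=1.5580, (cx,cy)=(1.0000,0.0000)
member 2 (1-2): L=2.2277, (cx,cy)=(0.3533,-0.9355)
member 3 (1-3): L=1.5350, (cx,cy)=(0.9974,0.0723)
member 4 (2-3): L=2.3177, (cx,cy)=(0.3210,0.9471)
member 5 (2-4): L=1.6420, (cx,cy)=(1.0000,0.0000)
member 6 (3-4): L=2.3716, (cx,cy)=(0.3786,-0.9255)
solve A·x = −loads:
  F[0-1] = -2875.2277 N (compression)
  F[0-2] = -947.1315 N (compression)
  F[1-2] = +2730.4035 N (tension)
  F[1-3] = -1967.4053 N (compression)
  F[2-3] = -1444.1767 N (compression)
  F[2-4] = -318.5957 N (compression)
  F[3-4] = +841.4005 N (tension)
  Rx@0 = +1944.7700 N
  Ry@0 = +2696.6000 N
  Ry@4 = -778.7500 N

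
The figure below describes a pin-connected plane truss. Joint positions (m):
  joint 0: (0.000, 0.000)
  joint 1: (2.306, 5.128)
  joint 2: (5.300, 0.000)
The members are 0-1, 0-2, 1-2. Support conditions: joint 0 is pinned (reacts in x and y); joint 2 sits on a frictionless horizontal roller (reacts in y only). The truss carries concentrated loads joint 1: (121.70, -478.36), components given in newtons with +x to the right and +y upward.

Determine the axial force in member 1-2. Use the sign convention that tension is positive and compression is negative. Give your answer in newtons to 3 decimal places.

N=3 nodes, M=3 members, R=3 reactions → 2N=6, M+R=6
member 0 (0-1): L=5.6226, (cx,cy)=(0.4101,0.9120)
member 1 (0-2): L=5.3000, (cx,cy)=(1.0000,0.0000)
member 2 (1-2): L=5.9380, (cx,cy)=(0.5042,-0.8636)
solve A·x = −loads:
  F[0-1] = -167.1854 N (compression)
  F[0-2] = +190.2674 N (tension)
  F[1-2] = -377.3605 N (compression)
  Rx@0 = -121.7000 N
  Ry@0 = +152.4778 N
  Ry@2 = +325.8822 N

-377.360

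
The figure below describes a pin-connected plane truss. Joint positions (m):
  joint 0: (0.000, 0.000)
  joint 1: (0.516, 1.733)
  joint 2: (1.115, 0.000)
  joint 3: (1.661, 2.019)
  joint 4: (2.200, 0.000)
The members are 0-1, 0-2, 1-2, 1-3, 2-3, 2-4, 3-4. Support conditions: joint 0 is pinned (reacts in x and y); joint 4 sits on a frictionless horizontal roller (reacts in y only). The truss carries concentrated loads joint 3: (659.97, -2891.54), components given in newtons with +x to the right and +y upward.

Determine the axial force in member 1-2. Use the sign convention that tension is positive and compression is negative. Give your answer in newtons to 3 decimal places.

N=5 nodes, M=7 members, R=3 reactions → 2N=10, M+R=10
member 0 (0-1): L=1.8082, (cx,cy)=(0.2854,0.9584)
member 1 (0-2): L=1.1150, (cx,cy)=(1.0000,0.0000)
member 2 (1-2): L=1.8336, (cx,cy)=(0.3267,-0.9451)
member 3 (1-3): L=1.1802, (cx,cy)=(0.9702,0.2423)
member 4 (2-3): L=2.0915, (cx,cy)=(0.2611,0.9653)
member 5 (2-4): L=1.0850, (cx,cy)=(1.0000,0.0000)
member 6 (3-4): L=2.0897, (cx,cy)=(0.2579,-0.9662)
solve A·x = −loads:
  F[0-1] = -107.2130 N (compression)
  F[0-2] = +690.5652 N (tension)
  F[1-2] = +92.6362 N (tension)
  F[1-3] = -62.7273 N (compression)
  F[2-3] = -90.6988 N (compression)
  F[2-4] = +744.5048 N (tension)
  F[3-4] = -2886.4529 N (compression)
  Rx@0 = -659.9700 N
  Ry@0 = +102.7548 N
  Ry@4 = +2788.7852 N

92.636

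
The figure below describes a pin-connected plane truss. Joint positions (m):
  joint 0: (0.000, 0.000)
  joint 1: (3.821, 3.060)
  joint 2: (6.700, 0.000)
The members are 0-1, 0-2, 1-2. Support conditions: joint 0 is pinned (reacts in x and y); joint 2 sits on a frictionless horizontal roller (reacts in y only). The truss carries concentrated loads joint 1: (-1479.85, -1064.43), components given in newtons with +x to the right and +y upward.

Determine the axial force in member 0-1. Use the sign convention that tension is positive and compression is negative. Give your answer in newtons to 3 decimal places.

-1812.943

N=3 nodes, M=3 members, R=3 reactions → 2N=6, M+R=6
member 0 (0-1): L=4.8953, (cx,cy)=(0.7805,0.6251)
member 1 (0-2): L=6.7000, (cx,cy)=(1.0000,0.0000)
member 2 (1-2): L=4.2015, (cx,cy)=(0.6852,-0.7283)
solve A·x = −loads:
  F[0-1] = -1812.9429 N (compression)
  F[0-2] = -64.7577 N (compression)
  F[1-2] = +94.5039 N (tension)
  Rx@0 = +1479.8500 N
  Ry@0 = +1133.2590 N
  Ry@2 = -68.8290 N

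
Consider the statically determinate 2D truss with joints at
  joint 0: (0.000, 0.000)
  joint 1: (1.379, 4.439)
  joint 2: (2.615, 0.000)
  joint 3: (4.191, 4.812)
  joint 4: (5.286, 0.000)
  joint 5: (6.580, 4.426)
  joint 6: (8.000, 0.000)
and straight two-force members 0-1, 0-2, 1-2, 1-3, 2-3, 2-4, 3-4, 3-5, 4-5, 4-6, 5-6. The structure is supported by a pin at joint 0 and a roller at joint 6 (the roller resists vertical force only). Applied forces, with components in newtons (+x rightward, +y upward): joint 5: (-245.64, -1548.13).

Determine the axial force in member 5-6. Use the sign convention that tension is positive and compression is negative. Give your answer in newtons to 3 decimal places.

N=7 nodes, M=11 members, R=3 reactions → 2N=14, M+R=14
member 0 (0-1): L=4.6483, (cx,cy)=(0.2967,0.9550)
member 1 (0-2): L=2.6150, (cx,cy)=(1.0000,0.0000)
member 2 (1-2): L=4.6079, (cx,cy)=(0.2682,-0.9634)
member 3 (1-3): L=2.8366, (cx,cy)=(0.9913,0.1315)
member 4 (2-3): L=5.0635, (cx,cy)=(0.3112,0.9503)
member 5 (2-4): L=2.6710, (cx,cy)=(1.0000,0.0000)
member 6 (3-4): L=4.9350, (cx,cy)=(0.2219,-0.9751)
member 7 (3-5): L=2.4200, (cx,cy)=(0.9872,-0.1595)
member 8 (4-5): L=4.6113, (cx,cy)=(0.2806,0.9598)
member 9 (4-6): L=2.7140, (cx,cy)=(1.0000,0.0000)
member 10 (5-6): L=4.6482, (cx,cy)=(0.3055,-0.9522)
solve A·x = −loads:
  F[0-1] = -430.0544 N (compression)
  F[0-2] = -118.0558 N (compression)
  F[1-2] = +394.1903 N (tension)
  F[1-3] = -235.3643 N (compression)
  F[2-3] = -399.5925 N (compression)
  F[2-4] = +112.0524 N (tension)
  F[3-4] = +498.8032 N (tension)
  F[3-5] = -474.4431 N (compression)
  F[4-5] = -506.7299 N (compression)
  F[4-6] = +364.9254 N (tension)
  F[5-6] = -1194.5428 N (compression)
  Rx@0 = +245.6400 N
  Ry@0 = +410.6934 N
  Ry@6 = +1137.4366 N

-1194.543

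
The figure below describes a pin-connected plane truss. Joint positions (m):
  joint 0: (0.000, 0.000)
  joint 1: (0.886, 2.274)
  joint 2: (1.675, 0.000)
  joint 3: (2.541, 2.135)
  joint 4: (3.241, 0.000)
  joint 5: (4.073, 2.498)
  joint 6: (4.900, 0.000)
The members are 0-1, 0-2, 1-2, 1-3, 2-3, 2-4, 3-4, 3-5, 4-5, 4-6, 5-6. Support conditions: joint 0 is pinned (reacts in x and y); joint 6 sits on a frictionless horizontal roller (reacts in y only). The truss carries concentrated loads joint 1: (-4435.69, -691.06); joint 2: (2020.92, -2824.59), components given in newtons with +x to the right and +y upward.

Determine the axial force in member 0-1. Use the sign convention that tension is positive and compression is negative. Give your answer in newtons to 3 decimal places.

N=7 nodes, M=11 members, R=3 reactions → 2N=14, M+R=14
member 0 (0-1): L=2.4405, (cx,cy)=(0.3630,0.9318)
member 1 (0-2): L=1.6750, (cx,cy)=(1.0000,0.0000)
member 2 (1-2): L=2.4070, (cx,cy)=(0.3278,-0.9447)
member 3 (1-3): L=1.6608, (cx,cy)=(0.9965,-0.0837)
member 4 (2-3): L=2.3039, (cx,cy)=(0.3759,0.9267)
member 5 (2-4): L=1.5660, (cx,cy)=(1.0000,0.0000)
member 6 (3-4): L=2.2468, (cx,cy)=(0.3116,-0.9502)
member 7 (3-5): L=1.5744, (cx,cy)=(0.9731,0.2306)
member 8 (4-5): L=2.6329, (cx,cy)=(0.3160,0.9488)
member 9 (4-6): L=1.6590, (cx,cy)=(1.0000,0.0000)
member 10 (5-6): L=2.6313, (cx,cy)=(0.3143,-0.9493)
solve A·x = −loads:
  F[0-1] = -4811.9713 N (compression)
  F[0-2] = -667.8349 N (compression)
  F[1-2] = +3888.7007 N (tension)
  F[1-3] = +1419.0353 N (tension)
  F[2-3] = -916.4591 N (compression)
  F[2-4] = -1069.5813 N (compression)
  F[3-4] = +1192.7649 N (tension)
  F[3-5] = +717.3003 N (tension)
  F[4-5] = -1194.6133 N (compression)
  F[4-6] = -320.4770 N (compression)
  F[5-6] = +1019.6890 N (tension)
  Rx@0 = +2414.7700 N
  Ry@0 = +4483.6687 N
  Ry@6 = -968.0187 N

-4811.971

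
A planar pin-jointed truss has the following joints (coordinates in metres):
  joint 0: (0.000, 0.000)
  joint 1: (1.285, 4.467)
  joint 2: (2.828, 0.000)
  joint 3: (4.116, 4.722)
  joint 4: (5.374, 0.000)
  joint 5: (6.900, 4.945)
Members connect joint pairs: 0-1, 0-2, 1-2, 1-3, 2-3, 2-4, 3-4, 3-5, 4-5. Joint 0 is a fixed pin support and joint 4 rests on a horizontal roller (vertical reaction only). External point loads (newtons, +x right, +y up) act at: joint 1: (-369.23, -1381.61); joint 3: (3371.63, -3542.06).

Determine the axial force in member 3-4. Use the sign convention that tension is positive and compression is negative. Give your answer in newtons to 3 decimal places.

N=6 nodes, M=9 members, R=3 reactions → 2N=12, M+R=12
member 0 (0-1): L=4.6482, (cx,cy)=(0.2765,0.9610)
member 1 (0-2): L=2.8280, (cx,cy)=(1.0000,0.0000)
member 2 (1-2): L=4.7260, (cx,cy)=(0.3265,-0.9452)
member 3 (1-3): L=2.8425, (cx,cy)=(0.9960,0.0897)
member 4 (2-3): L=4.8945, (cx,cy)=(0.2632,0.9648)
member 5 (2-4): L=2.5460, (cx,cy)=(1.0000,0.0000)
member 6 (3-4): L=4.8867, (cx,cy)=(0.2574,-0.9663)
member 7 (3-5): L=2.7929, (cx,cy)=(0.9968,0.0798)
member 8 (4-5): L=5.1751, (cx,cy)=(0.2949,0.9555)
solve A·x = −loads:
  F[0-1] = +806.6847 N (tension)
  F[0-2] = +2779.3888 N (tension)
  F[1-2] = -2158.3136 N (compression)
  F[1-3] = +1302.1655 N (tension)
  F[2-3] = +2114.5666 N (tension)
  F[2-4] = +1518.2627 N (tension)
  F[3-4] = -5897.6914 N (compression)
  F[3-5] = +0.0000 N (tension)
  F[4-5] = +0.0000 N (tension)
  Rx@0 = -3002.4000 N
  Ry@0 = -775.2459 N
  Ry@4 = +5698.9159 N

-5897.691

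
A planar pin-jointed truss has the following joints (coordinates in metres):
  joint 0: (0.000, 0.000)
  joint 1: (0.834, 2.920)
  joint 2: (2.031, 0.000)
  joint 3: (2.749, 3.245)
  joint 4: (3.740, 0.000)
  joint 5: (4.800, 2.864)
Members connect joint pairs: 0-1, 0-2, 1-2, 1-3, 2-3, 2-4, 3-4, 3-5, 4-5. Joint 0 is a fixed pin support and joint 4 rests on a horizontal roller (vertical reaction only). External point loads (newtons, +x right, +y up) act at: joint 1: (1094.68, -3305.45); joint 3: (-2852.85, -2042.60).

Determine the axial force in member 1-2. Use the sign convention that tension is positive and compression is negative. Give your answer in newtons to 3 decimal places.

N=6 nodes, M=9 members, R=3 reactions → 2N=12, M+R=12
member 0 (0-1): L=3.0368, (cx,cy)=(0.2746,0.9615)
member 1 (0-2): L=2.0310, (cx,cy)=(1.0000,0.0000)
member 2 (1-2): L=3.1558, (cx,cy)=(0.3793,-0.9253)
member 3 (1-3): L=1.9424, (cx,cy)=(0.9859,0.1673)
member 4 (2-3): L=3.3235, (cx,cy)=(0.2160,0.9764)
member 5 (2-4): L=1.7090, (cx,cy)=(1.0000,0.0000)
member 6 (3-4): L=3.3929, (cx,cy)=(0.2921,-0.9564)
member 7 (3-5): L=2.0861, (cx,cy)=(0.9832,-0.1826)
member 8 (4-5): L=3.0539, (cx,cy)=(0.3471,0.9378)
solve A·x = −loads:
  F[0-1] = -4919.3381 N (compression)
  F[0-2] = -407.1518 N (compression)
  F[1-2] = +1020.2308 N (tension)
  F[1-3] = -2873.1751 N (compression)
  F[2-3] = -966.8249 N (compression)
  F[2-4] = +188.6920 N (tension)
  F[3-4] = -646.0367 N (compression)
  F[3-5] = -0.0000 N (tension)
  F[4-5] = +0.0000 N (tension)
  Rx@0 = +1758.1700 N
  Ry@0 = +4730.1837 N
  Ry@4 = +617.8663 N

1020.231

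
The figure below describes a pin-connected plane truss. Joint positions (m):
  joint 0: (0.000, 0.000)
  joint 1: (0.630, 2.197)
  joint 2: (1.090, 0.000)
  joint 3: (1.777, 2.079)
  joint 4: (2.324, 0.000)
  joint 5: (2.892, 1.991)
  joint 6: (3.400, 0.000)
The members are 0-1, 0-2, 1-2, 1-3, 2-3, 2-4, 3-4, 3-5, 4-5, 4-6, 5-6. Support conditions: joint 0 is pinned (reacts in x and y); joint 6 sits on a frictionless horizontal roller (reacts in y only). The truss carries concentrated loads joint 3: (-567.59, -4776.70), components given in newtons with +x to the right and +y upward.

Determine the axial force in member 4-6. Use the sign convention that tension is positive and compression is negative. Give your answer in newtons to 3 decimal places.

548.432

N=7 nodes, M=11 members, R=3 reactions → 2N=14, M+R=14
member 0 (0-1): L=2.2855, (cx,cy)=(0.2756,0.9613)
member 1 (0-2): L=1.0900, (cx,cy)=(1.0000,0.0000)
member 2 (1-2): L=2.2446, (cx,cy)=(0.2049,-0.9788)
member 3 (1-3): L=1.1531, (cx,cy)=(0.9947,-0.1023)
member 4 (2-3): L=2.1896, (cx,cy)=(0.3138,0.9495)
member 5 (2-4): L=1.2340, (cx,cy)=(1.0000,0.0000)
member 6 (3-4): L=2.1498, (cx,cy)=(0.2544,-0.9671)
member 7 (3-5): L=1.1185, (cx,cy)=(0.9969,-0.0787)
member 8 (4-5): L=2.0704, (cx,cy)=(0.2743,0.9616)
member 9 (4-6): L=1.0760, (cx,cy)=(1.0000,0.0000)
member 10 (5-6): L=2.0548, (cx,cy)=(0.2472,-0.9690)
solve A·x = −loads:
  F[0-1] = -2733.1192 N (compression)
  F[0-2] = +185.7823 N (tension)
  F[1-2] = +2824.2250 N (tension)
  F[1-3] = -1339.1791 N (compression)
  F[2-3] = -2911.2981 N (compression)
  F[2-4] = +1678.0084 N (tension)
  F[3-4] = -2129.9039 N (compression)
  F[3-5] = -1139.5924 N (compression)
  F[4-5] = +2141.9825 N (tension)
  F[4-6] = +548.4317 N (tension)
  F[5-6] = -2218.3262 N (compression)
  Rx@0 = +567.5900 N
  Ry@0 = +2627.2364 N
  Ry@6 = +2149.4636 N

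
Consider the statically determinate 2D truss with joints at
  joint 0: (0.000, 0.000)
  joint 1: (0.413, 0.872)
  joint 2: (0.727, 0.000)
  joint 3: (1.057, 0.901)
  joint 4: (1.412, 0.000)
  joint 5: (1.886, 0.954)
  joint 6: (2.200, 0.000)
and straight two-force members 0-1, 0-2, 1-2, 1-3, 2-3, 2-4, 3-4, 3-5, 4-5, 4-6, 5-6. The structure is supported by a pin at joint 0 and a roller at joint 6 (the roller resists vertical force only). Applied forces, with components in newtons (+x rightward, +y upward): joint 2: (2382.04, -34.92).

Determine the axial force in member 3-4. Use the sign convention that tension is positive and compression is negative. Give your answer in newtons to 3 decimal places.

-13.079

N=7 nodes, M=11 members, R=3 reactions → 2N=14, M+R=14
member 0 (0-1): L=0.9649, (cx,cy)=(0.4280,0.9038)
member 1 (0-2): L=0.7270, (cx,cy)=(1.0000,0.0000)
member 2 (1-2): L=0.9268, (cx,cy)=(0.3388,-0.9409)
member 3 (1-3): L=0.6447, (cx,cy)=(0.9990,0.0450)
member 4 (2-3): L=0.9595, (cx,cy)=(0.3439,0.9390)
member 5 (2-4): L=0.6850, (cx,cy)=(1.0000,0.0000)
member 6 (3-4): L=0.9684, (cx,cy)=(0.3666,-0.9304)
member 7 (3-5): L=0.8307, (cx,cy)=(0.9980,0.0638)
member 8 (4-5): L=1.0653, (cx,cy)=(0.4450,0.8956)
member 9 (4-6): L=0.7880, (cx,cy)=(1.0000,0.0000)
member 10 (5-6): L=1.0043, (cx,cy)=(0.3126,-0.9499)
solve A·x = −loads:
  F[0-1] = -25.8703 N (compression)
  F[0-2] = +2393.1136 N (tension)
  F[1-2] = +23.9321 N (tension)
  F[1-3] = -19.2011 N (compression)
  F[2-3] = +13.2090 N (tension)
  F[2-4] = +14.6389 N (tension)
  F[3-4] = -13.0793 N (compression)
  F[3-5] = -9.8644 N (compression)
  F[4-5] = +13.5881 N (tension)
  F[4-6] = +3.7981 N (tension)
  F[5-6] = -12.1485 N (compression)
  Rx@0 = -2382.0400 N
  Ry@0 = +23.3805 N
  Ry@6 = +11.5395 N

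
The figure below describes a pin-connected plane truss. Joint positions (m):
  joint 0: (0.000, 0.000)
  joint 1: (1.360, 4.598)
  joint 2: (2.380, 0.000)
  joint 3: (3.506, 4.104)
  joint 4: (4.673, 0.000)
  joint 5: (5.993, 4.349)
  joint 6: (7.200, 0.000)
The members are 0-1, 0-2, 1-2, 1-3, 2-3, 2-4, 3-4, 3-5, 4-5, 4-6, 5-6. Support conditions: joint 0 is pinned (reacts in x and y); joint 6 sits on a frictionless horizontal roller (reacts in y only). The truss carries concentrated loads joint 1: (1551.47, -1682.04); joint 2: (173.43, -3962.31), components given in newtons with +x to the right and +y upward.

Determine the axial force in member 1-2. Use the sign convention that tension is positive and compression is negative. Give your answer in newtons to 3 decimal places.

N=7 nodes, M=11 members, R=3 reactions → 2N=14, M+R=14
member 0 (0-1): L=4.7949, (cx,cy)=(0.2836,0.9589)
member 1 (0-2): L=2.3800, (cx,cy)=(1.0000,0.0000)
member 2 (1-2): L=4.7098, (cx,cy)=(0.2166,-0.9763)
member 3 (1-3): L=2.2021, (cx,cy)=(0.9745,-0.2243)
member 4 (2-3): L=4.2557, (cx,cy)=(0.2646,0.9644)
member 5 (2-4): L=2.2930, (cx,cy)=(1.0000,0.0000)
member 6 (3-4): L=4.2667, (cx,cy)=(0.2735,-0.9619)
member 7 (3-5): L=2.4990, (cx,cy)=(0.9952,0.0980)
member 8 (4-5): L=4.5449, (cx,cy)=(0.2904,0.9569)
member 9 (4-6): L=2.5270, (cx,cy)=(1.0000,0.0000)
member 10 (5-6): L=4.5134, (cx,cy)=(0.2674,-0.9636)
solve A·x = −loads:
  F[0-1] = -3155.6770 N (compression)
  F[0-2] = +2619.9568 N (tension)
  F[1-2] = +2058.7159 N (tension)
  F[1-3] = -2968.0291 N (compression)
  F[2-3] = +2024.6079 N (tension)
  F[2-4] = +2356.6966 N (tension)
  F[3-4] = -2882.6816 N (compression)
  F[3-5] = -1575.8351 N (compression)
  F[4-5] = +2897.6639 N (tension)
  F[4-6] = +726.6612 N (tension)
  F[5-6] = -2717.2348 N (compression)
  Rx@0 = -1724.9000 N
  Ry@0 = +3026.0818 N
  Ry@6 = +2618.2682 N

2058.716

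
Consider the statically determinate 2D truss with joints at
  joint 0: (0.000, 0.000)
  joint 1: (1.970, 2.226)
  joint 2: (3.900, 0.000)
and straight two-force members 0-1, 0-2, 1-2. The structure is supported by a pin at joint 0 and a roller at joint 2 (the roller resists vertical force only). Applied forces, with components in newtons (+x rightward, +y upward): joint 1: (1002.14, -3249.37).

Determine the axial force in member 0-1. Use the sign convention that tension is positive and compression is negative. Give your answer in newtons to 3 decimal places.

N=3 nodes, M=3 members, R=3 reactions → 2N=6, M+R=6
member 0 (0-1): L=2.9725, (cx,cy)=(0.6627,0.7489)
member 1 (0-2): L=3.9000, (cx,cy)=(1.0000,0.0000)
member 2 (1-2): L=2.9462, (cx,cy)=(0.6551,-0.7556)
solve A·x = −loads:
  F[0-1] = -1383.4861 N (compression)
  F[0-2] = +1919.0227 N (tension)
  F[1-2] = -2929.4228 N (compression)
  Rx@0 = -1002.1400 N
  Ry@0 = +1036.0309 N
  Ry@2 = +2213.3391 N

-1383.486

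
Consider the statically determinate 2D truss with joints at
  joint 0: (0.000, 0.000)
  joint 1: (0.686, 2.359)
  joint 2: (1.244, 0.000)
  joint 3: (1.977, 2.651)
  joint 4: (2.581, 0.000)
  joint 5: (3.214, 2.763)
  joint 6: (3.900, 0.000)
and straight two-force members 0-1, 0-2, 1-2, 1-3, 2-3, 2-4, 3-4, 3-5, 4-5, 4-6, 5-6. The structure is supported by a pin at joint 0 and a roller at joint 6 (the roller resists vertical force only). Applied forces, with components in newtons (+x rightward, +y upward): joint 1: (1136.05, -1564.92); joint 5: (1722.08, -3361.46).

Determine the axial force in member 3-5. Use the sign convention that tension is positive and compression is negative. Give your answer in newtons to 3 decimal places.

N=7 nodes, M=11 members, R=3 reactions → 2N=14, M+R=14
member 0 (0-1): L=2.4567, (cx,cy)=(0.2792,0.9602)
member 1 (0-2): L=1.2440, (cx,cy)=(1.0000,0.0000)
member 2 (1-2): L=2.4241, (cx,cy)=(0.2302,-0.9731)
member 3 (1-3): L=1.3236, (cx,cy)=(0.9754,0.2206)
member 4 (2-3): L=2.7505, (cx,cy)=(0.2665,0.9638)
member 5 (2-4): L=1.3370, (cx,cy)=(1.0000,0.0000)
member 6 (3-4): L=2.7189, (cx,cy)=(0.2221,-0.9750)
member 7 (3-5): L=1.2421, (cx,cy)=(0.9959,0.0902)
member 8 (4-5): L=2.8346, (cx,cy)=(0.2233,0.9747)
member 9 (4-6): L=1.3190, (cx,cy)=(1.0000,0.0000)
member 10 (5-6): L=2.8469, (cx,cy)=(0.2410,-0.9705)
solve A·x = −loads:
  F[0-1] = +27.3533 N (tension)
  F[0-2] = +2850.4920 N (tension)
  F[1-2] = -1801.0068 N (compression)
  F[1-3] = -731.8719 N (compression)
  F[2-3] = +1818.4053 N (tension)
  F[2-4] = +1951.3157 N (tension)
  F[3-4] = -1619.8342 N (compression)
  F[3-5] = +131.1377 N (tension)
  F[4-5] = +1620.2775 N (tension)
  F[4-6] = +1229.6470 N (tension)
  F[5-6] = -5103.0116 N (compression)
  Rx@0 = -2858.1300 N
  Ry@0 = -26.2653 N
  Ry@6 = +4952.6453 N

131.138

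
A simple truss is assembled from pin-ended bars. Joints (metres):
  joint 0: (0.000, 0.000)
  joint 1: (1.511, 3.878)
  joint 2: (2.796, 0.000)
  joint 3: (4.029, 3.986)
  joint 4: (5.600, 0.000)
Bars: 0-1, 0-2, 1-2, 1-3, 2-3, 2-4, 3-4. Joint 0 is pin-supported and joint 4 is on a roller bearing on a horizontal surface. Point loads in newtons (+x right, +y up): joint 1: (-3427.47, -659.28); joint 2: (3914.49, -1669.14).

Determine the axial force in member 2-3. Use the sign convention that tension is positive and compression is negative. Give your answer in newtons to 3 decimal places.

-1469.546

N=5 nodes, M=7 members, R=3 reactions → 2N=10, M+R=10
member 0 (0-1): L=4.1620, (cx,cy)=(0.3630,0.9318)
member 1 (0-2): L=2.7960, (cx,cy)=(1.0000,0.0000)
member 2 (1-2): L=4.0854, (cx,cy)=(0.3145,-0.9492)
member 3 (1-3): L=2.5203, (cx,cy)=(0.9991,0.0429)
member 4 (2-3): L=4.1723, (cx,cy)=(0.2955,0.9553)
member 5 (2-4): L=2.8040, (cx,cy)=(1.0000,0.0000)
member 6 (3-4): L=4.2844, (cx,cy)=(0.3667,-0.9303)
solve A·x = −loads:
  F[0-1] = -3960.9317 N (compression)
  F[0-2] = +1925.0328 N (tension)
  F[1-2] = +3237.3657 N (tension)
  F[1-3] = +972.0746 N (tension)
  F[2-3] = -1469.5461 N (compression)
  F[2-4] = -536.9057 N (compression)
  F[3-4] = +1464.2448 N (tension)
  Rx@0 = -487.0200 N
  Ry@0 = +3690.6773 N
  Ry@4 = -1362.2573 N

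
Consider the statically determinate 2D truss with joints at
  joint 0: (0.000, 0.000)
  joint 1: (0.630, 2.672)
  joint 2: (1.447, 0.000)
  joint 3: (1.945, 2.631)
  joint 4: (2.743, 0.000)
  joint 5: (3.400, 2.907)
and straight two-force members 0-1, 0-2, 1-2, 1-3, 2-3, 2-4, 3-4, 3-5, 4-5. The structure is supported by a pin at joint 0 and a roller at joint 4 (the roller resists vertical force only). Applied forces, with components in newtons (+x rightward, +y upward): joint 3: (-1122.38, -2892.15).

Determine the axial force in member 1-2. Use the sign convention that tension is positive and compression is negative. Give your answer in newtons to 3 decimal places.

N=6 nodes, M=9 members, R=3 reactions → 2N=12, M+R=12
member 0 (0-1): L=2.7453, (cx,cy)=(0.2295,0.9733)
member 1 (0-2): L=1.4470, (cx,cy)=(1.0000,0.0000)
member 2 (1-2): L=2.7941, (cx,cy)=(0.2924,-0.9563)
member 3 (1-3): L=1.3156, (cx,cy)=(0.9995,-0.0312)
member 4 (2-3): L=2.6777, (cx,cy)=(0.1860,0.9826)
member 5 (2-4): L=1.2960, (cx,cy)=(1.0000,0.0000)
member 6 (3-4): L=2.7494, (cx,cy)=(0.2902,-0.9570)
member 7 (3-5): L=1.4809, (cx,cy)=(0.9825,0.1864)
member 8 (4-5): L=2.9803, (cx,cy)=(0.2204,0.9754)
solve A·x = −loads:
  F[0-1] = -1970.5326 N (compression)
  F[0-2] = -670.1704 N (compression)
  F[1-2] = +2039.7851 N (tension)
  F[1-3] = -1049.1531 N (compression)
  F[2-3] = -1985.2741 N (compression)
  F[2-4] = +295.4836 N (tension)
  F[3-4] = -1018.0324 N (compression)
  F[3-5] = -0.0000 N (compression)
  F[4-5] = +0.0000 N (tension)
  Rx@0 = +1122.3800 N
  Ry@0 = +1917.9429 N
  Ry@4 = +974.2071 N

2039.785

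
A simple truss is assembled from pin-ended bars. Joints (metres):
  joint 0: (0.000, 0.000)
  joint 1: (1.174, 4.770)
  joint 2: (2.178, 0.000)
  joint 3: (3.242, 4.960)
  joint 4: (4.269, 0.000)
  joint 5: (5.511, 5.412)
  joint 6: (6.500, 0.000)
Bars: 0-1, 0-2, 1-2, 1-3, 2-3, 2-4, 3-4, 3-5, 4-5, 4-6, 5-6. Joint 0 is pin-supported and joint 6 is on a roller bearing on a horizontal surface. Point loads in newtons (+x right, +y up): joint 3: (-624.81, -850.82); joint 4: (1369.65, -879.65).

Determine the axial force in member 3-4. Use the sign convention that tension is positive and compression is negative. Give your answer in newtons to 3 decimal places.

N=7 nodes, M=11 members, R=3 reactions → 2N=14, M+R=14
member 0 (0-1): L=4.9123, (cx,cy)=(0.2390,0.9710)
member 1 (0-2): L=2.1780, (cx,cy)=(1.0000,0.0000)
member 2 (1-2): L=4.8745, (cx,cy)=(0.2060,-0.9786)
member 3 (1-3): L=2.0767, (cx,cy)=(0.9958,0.0915)
member 4 (2-3): L=5.0728, (cx,cy)=(0.2097,0.9778)
member 5 (2-4): L=2.0910, (cx,cy)=(1.0000,0.0000)
member 6 (3-4): L=5.0652, (cx,cy)=(0.2028,-0.9792)
member 7 (3-5): L=2.3136, (cx,cy)=(0.9807,0.1954)
member 8 (4-5): L=5.5527, (cx,cy)=(0.2237,0.9747)
member 9 (4-6): L=2.2310, (cx,cy)=(1.0000,0.0000)
member 10 (5-6): L=5.5016, (cx,cy)=(0.1798,-0.9837)
solve A·x = −loads:
  F[0-1] = -1241.1233 N (compression)
  F[0-2] = +1041.4555 N (tension)
  F[1-2] = +1180.8796 N (tension)
  F[1-3] = -542.1139 N (compression)
  F[2-3] = -1181.8485 N (compression)
  F[2-4] = +1532.5664 N (tension)
  F[3-4] = +315.6904 N (tension)
  F[3-5] = -231.3832 N (compression)
  F[4-5] = +585.3472 N (tension)
  F[4-6] = +95.9966 N (tension)
  F[5-6] = -534.0111 N (compression)
  Rx@0 = -744.8400 N
  Ry@0 = +1205.1582 N
  Ry@6 = +525.3118 N

315.690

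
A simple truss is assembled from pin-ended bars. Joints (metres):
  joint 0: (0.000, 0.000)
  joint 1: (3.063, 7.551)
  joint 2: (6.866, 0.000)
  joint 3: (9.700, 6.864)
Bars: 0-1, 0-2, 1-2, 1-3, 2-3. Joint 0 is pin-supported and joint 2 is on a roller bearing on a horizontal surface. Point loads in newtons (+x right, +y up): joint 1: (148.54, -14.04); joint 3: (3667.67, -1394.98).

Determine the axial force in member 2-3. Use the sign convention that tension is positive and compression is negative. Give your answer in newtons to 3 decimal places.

-1053.453

N=4 nodes, M=5 members, R=3 reactions → 2N=8, M+R=8
member 0 (0-1): L=8.1486, (cx,cy)=(0.3759,0.9267)
member 1 (0-2): L=6.8660, (cx,cy)=(1.0000,0.0000)
member 2 (1-2): L=8.4546, (cx,cy)=(0.4498,-0.8931)
member 3 (1-3): L=6.6725, (cx,cy)=(0.9947,-0.1030)
member 4 (2-3): L=7.4260, (cx,cy)=(0.3816,0.9243)
solve A·x = −loads:
  F[0-1] = +4746.0341 N (tension)
  F[0-2] = +2032.2085 N (tension)
  F[1-2] = -5411.6566 N (compression)
  F[1-3] = +4091.4437 N (tension)
  F[2-3] = -1053.4534 N (compression)
  Rx@0 = -3816.2100 N
  Ry@0 = -4397.9743 N
  Ry@2 = +5806.9943 N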